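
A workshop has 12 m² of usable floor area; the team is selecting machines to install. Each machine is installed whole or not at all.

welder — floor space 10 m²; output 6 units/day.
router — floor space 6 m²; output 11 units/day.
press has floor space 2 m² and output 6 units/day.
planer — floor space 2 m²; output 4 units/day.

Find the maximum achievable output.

This is an integer program with binary decision variables.
router + planer: floor space 6 + 2 = 8 ≤ 12, output 11 + 4 = 15.
router + press + planer: floor space 6 + 2 + 2 = 10 ≤ 12, output 11 + 6 + 4 = 21.
router + press: floor space 6 + 2 = 8 ≤ 12, output 11 + 6 = 17.
Best is router, press, and planer with total output 21.

21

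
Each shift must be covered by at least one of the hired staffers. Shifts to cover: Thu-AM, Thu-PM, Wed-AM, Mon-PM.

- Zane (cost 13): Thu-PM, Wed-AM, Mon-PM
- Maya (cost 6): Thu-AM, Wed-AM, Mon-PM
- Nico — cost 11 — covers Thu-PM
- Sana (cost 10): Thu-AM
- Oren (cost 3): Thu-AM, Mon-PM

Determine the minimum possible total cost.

The greedy cost-per-new-shift heuristic would pick Oren, Maya, and Nico for 20, but a cheaper cover exists.
Choose Zane and Oren: together they cover Thu-AM, Thu-PM, Wed-AM, Mon-PM — every shift.
Total cost: 13 + 3 = 16.
No cover costs less than 16.

16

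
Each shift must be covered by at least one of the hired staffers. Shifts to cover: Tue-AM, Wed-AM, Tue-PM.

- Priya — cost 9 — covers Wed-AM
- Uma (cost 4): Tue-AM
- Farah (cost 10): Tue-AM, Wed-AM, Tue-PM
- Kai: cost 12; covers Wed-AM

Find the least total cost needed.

10

Farah alone covers Tue-AM, Wed-AM, Tue-PM — every shift.
Total cost: 10.
No cover costs less than 10.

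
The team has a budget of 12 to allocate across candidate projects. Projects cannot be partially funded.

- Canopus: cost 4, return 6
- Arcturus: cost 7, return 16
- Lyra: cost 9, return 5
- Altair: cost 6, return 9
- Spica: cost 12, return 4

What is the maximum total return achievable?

22

This is an integer program with binary decision variables.
Canopus + Arcturus: cost 4 + 7 = 11 ≤ 12, return 6 + 16 = 22.
Canopus + Altair: cost 4 + 6 = 10 ≤ 12, return 6 + 9 = 15.
Arcturus: cost 7 ≤ 12, return 16.
Best is Canopus and Arcturus with total return 22.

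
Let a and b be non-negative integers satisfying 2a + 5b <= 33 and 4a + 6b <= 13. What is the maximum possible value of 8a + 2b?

The continuous relaxation peaks at (3.25, 0) with value 26.00; rounding to a feasible lattice point costs some objective.
(a,b)=(3,0): 2·3+5·0=6≤33, 4·3+6·0=12≤13, objective 24.
(a,b)=(2,0): 2·2+5·0=4≤33, 4·2+6·0=8≤13, objective 16.
The best lattice point is (3,0), giving 24.

24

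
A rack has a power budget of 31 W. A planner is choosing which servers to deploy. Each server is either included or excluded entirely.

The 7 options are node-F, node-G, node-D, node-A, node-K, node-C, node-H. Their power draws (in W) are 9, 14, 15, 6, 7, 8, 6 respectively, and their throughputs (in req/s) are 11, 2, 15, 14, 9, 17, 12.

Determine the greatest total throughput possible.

node-F + node-A + node-C + node-H: power draw 9 + 6 + 8 + 6 = 29 ≤ 31, throughput 11 + 14 + 17 + 12 = 54.
node-F + node-A + node-K + node-C: power draw 9 + 6 + 7 + 8 = 30 ≤ 31, throughput 11 + 14 + 9 + 17 = 51.
node-A + node-K + node-C + node-H: power draw 6 + 7 + 8 + 6 = 27 ≤ 31, throughput 14 + 9 + 17 + 12 = 52.
Best is node-F, node-A, node-C, and node-H with total throughput 54.

54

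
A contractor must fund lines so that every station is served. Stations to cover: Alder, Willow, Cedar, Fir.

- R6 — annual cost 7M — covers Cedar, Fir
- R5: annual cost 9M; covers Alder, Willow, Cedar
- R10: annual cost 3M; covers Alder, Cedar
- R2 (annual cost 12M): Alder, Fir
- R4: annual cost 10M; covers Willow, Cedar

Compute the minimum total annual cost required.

16

The greedy cost-per-new-station heuristic would pick R10, R6, and R5 for 19, but a cheaper cover exists.
Choose R6 and R5: together they cover Alder, Willow, Cedar, Fir — every station.
Total annual cost: 7 + 9 = 16.
No cover costs less than 16.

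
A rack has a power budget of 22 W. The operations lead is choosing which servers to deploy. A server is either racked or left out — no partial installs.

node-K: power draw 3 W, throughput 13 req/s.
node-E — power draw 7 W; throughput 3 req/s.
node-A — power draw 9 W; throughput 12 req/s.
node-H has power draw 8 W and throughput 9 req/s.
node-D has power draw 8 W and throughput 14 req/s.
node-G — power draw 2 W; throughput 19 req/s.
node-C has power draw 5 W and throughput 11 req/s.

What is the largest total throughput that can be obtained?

58

This is an integer program with binary decision variables.
node-K + node-A + node-G + node-C: power draw 3 + 9 + 2 + 5 = 19 ≤ 22, throughput 13 + 12 + 19 + 11 = 55.
node-K + node-A + node-D + node-G: power draw 3 + 9 + 8 + 2 = 22 ≤ 22, throughput 13 + 12 + 14 + 19 = 58.
node-K + node-D + node-G + node-C: power draw 3 + 8 + 2 + 5 = 18 ≤ 22, throughput 13 + 14 + 19 + 11 = 57.
Best is node-K, node-A, node-D, and node-G with total throughput 58.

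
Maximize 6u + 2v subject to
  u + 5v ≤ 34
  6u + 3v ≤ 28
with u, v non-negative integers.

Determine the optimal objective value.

26

The continuous relaxation peaks at (4.67, 0) with value 28.00; rounding to a feasible lattice point costs some objective.
(u,v)=(4,1): 1·4+5·1=9≤34, 6·4+3·1=27≤28, objective 26.
(u,v)=(4,0): 1·4+5·0=4≤34, 6·4+3·0=24≤28, objective 24.
(u,v)=(3,2): 1·3+5·2=13≤34, 6·3+3·2=24≤28, objective 22.
(u,v)=(3,1): 1·3+5·1=8≤34, 6·3+3·1=21≤28, objective 20.
Maximum is 26 at (u,v)=(4,1).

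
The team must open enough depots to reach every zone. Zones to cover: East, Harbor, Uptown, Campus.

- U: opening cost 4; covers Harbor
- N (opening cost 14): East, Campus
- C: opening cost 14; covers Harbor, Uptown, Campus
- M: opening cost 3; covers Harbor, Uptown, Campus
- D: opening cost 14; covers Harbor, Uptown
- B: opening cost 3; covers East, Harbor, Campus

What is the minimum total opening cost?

6

Choose M and B: together they cover East, Harbor, Uptown, Campus — every zone.
Total opening cost: 3 + 3 = 6.
No cover costs less than 6.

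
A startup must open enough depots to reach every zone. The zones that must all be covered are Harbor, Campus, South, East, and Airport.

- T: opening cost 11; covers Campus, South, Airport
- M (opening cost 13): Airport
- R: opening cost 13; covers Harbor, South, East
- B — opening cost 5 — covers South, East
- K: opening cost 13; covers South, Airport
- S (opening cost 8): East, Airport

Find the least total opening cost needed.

The greedy cost-per-new-zone heuristic would pick B, T, and R for 29, but a cheaper cover exists.
Choose T and R: together they cover Harbor, Campus, South, East, Airport — every zone.
Total opening cost: 11 + 13 = 24.
No cover costs less than 24.

24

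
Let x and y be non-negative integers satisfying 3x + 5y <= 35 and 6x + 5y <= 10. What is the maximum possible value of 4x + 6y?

12

(x,y)=(0,2) is feasible, giving 12.
(x,y)=(0,1) is feasible, giving 6.
The best lattice point is (0,2), giving 12.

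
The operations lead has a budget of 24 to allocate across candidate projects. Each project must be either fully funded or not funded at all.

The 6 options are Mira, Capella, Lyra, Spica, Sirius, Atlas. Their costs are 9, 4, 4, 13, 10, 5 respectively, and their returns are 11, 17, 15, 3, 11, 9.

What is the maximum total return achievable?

Allowing fractional choices, the relaxed optimum would be about 54.2, but projects are indivisible.
Mira + Capella + Lyra + Atlas: cost 9 + 4 + 4 + 5 = 22 ≤ 24, return 11 + 17 + 15 + 9 = 52.
Capella + Lyra + Sirius + Atlas: cost 4 + 4 + 10 + 5 = 23 ≤ 24, return 17 + 15 + 11 + 9 = 52.
The maximum return is 52; one optimal choice is Mira, Capella, Lyra, and Atlas.

52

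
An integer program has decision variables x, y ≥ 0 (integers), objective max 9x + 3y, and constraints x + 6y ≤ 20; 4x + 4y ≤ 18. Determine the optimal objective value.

The continuous relaxation peaks at (4.5, 0) with value 40.50; rounding to a feasible lattice point costs some objective.
(x,y)=(4,0): 1·4+6·0=4≤20, 4·4+4·0=16≤18, objective 36.
(x,y)=(3,1): 1·3+6·1=9≤20, 4·3+4·1=16≤18, objective 30.
(x,y)=(3,0): 1·3+6·0=3≤20, 4·3+4·0=12≤18, objective 27.
Maximum is 36 at (x,y)=(4,0).

36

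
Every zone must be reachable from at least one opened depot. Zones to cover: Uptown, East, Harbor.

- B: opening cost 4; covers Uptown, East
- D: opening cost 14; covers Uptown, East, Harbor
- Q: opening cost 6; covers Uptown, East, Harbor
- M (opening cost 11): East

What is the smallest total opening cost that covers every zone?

6

The greedy cost-per-new-zone heuristic would pick B and Q for 10, but a cheaper cover exists.
Q alone covers Uptown, East, Harbor — every zone.
Total opening cost: 6.
No cover costs less than 6.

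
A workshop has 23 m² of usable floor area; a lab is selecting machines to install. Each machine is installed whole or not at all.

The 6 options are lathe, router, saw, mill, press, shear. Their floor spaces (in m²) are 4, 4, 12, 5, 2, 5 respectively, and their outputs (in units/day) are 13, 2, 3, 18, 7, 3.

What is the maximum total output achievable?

lathe + router + mill + press + shear: floor space 4 + 4 + 5 + 2 + 5 = 20 ≤ 23, output 13 + 2 + 18 + 7 + 3 = 43.
lathe + mill + press + shear: floor space 4 + 5 + 2 + 5 = 16 ≤ 23, output 13 + 18 + 7 + 3 = 41.
lathe + saw + mill + press: floor space 4 + 12 + 5 + 2 = 23 ≤ 23, output 13 + 3 + 18 + 7 = 41.
Best is lathe, router, mill, press, and shear with total output 43.

43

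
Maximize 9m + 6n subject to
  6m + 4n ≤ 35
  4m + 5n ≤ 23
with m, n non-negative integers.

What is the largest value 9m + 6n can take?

45

Relaxing integrality, the LP optimum is 51.75 at (m,n) = (5.75, 0), which is not an integer point.
(m,n)=(5,0): 6·5+4·0=30≤35, 4·5+5·0=20≤23, objective 45.
(m,n)=(4,1): 6·4+4·1=28≤35, 4·4+5·1=21≤23, objective 42.
(m,n)=(4,0): 6·4+4·0=24≤35, 4·4+5·0=16≤23, objective 36.
The best lattice point is (5,0), giving 45.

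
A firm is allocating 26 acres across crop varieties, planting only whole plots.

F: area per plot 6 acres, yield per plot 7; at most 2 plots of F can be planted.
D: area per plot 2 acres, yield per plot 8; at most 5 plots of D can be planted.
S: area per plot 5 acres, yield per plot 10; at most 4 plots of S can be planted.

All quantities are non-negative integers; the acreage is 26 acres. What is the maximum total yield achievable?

70

5×D and 3×S: area 25 ≤ 26, yield 5·8 + 3·10 = 70.
1×F, 5×D, and 2×S: area 26 ≤ 26, yield 1·7 + 5·8 + 2·10 = 67.
Best is 70.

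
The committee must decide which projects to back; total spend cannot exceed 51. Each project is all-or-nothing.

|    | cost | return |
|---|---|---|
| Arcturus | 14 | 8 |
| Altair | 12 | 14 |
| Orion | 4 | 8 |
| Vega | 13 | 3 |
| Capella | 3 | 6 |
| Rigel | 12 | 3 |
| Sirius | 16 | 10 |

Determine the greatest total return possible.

46

Altair + Orion + Vega + Capella + Sirius: cost 12 + 4 + 13 + 3 + 16 = 48 ≤ 51, return 14 + 8 + 3 + 6 + 10 = 41.
Altair + Orion + Capella + Rigel + Sirius: cost 12 + 4 + 3 + 12 + 16 = 47 ≤ 51, return 14 + 8 + 6 + 3 + 10 = 41.
Arcturus + Altair + Orion + Capella + Sirius: cost 14 + 12 + 4 + 3 + 16 = 49 ≤ 51, return 8 + 14 + 8 + 6 + 10 = 46.
Best is Arcturus, Altair, Orion, Capella, and Sirius with total return 46.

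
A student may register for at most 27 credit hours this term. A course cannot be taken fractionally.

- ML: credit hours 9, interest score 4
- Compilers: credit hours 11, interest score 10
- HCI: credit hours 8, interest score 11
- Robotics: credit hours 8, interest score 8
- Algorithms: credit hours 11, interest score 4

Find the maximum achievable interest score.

29

Compilers + HCI + Robotics: credit hours 11 + 8 + 8 = 27 ≤ 27, interest score 10 + 11 + 8 = 29.
HCI + Robotics + Algorithms: credit hours 8 + 8 + 11 = 27 ≤ 27, interest score 11 + 8 + 4 = 23.
ML + HCI + Robotics: credit hours 9 + 8 + 8 = 25 ≤ 27, interest score 4 + 11 + 8 = 23.
Best is Compilers, HCI, and Robotics with total interest score 29.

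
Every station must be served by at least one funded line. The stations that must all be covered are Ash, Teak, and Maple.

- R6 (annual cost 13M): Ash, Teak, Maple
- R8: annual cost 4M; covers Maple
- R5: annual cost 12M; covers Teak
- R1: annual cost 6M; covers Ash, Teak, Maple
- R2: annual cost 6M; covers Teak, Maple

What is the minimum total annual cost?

6

This is a weighted set-cover instance.
R1 alone covers Ash, Teak, Maple — every station.
Total annual cost: 6.
No cover costs less than 6.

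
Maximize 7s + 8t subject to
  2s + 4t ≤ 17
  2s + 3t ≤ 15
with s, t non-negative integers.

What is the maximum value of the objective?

50

(s,t)=(6,1): 2·6+4·1=16≤17, 2·6+3·1=15≤15, objective 50.
(s,t)=(7,0): 2·7+4·0=14≤17, 2·7+3·0=14≤15, objective 49.
(s,t)=(5,1): 2·5+4·1=14≤17, 2·5+3·1=13≤15, objective 43.
Maximum is 50 at (s,t)=(6,1).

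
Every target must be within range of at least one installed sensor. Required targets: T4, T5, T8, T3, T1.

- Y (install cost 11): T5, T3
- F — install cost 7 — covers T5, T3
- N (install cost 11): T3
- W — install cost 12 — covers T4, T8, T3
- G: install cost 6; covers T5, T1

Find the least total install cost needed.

Choose W and G: together they cover T4, T5, T8, T3, T1 — every target.
Total install cost: 12 + 6 = 18.

18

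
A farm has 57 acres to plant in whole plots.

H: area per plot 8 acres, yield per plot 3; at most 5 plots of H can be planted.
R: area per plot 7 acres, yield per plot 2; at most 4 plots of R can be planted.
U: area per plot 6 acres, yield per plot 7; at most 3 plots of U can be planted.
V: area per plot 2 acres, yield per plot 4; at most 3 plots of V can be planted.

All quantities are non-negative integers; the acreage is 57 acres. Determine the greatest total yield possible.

This is a bounded integer knapsack.
Take 4×H, 3×U, and 3×V: area 56 ≤ 57, yield 4·3 + 3·7 + 3·4 = 45.
V has the best ratio (4/2) and is taken to its limit of 3; remaining capacity is filled optimally with the others.

45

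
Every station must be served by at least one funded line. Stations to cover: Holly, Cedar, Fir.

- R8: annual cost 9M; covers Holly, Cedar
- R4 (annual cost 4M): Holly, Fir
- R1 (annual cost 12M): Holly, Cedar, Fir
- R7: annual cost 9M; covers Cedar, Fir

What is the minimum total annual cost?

12

The greedy cost-per-new-station heuristic would pick R4 and R8 for 13, but a cheaper cover exists.
R1 alone covers Holly, Cedar, Fir — every station.
Total annual cost: 12.
No cover costs less than 12.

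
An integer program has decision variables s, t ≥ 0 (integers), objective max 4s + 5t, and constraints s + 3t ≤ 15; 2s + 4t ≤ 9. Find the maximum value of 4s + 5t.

16

Relaxing integrality, the LP optimum is 18.00 at (s,t) = (4.5, 0), which is not an integer point.
(s,t)=(4,0): 1·4+3·0=4≤15, 2·4+4·0=8≤9, objective 16.
(s,t)=(3,0): 1·3+3·0=3≤15, 2·3+4·0=6≤9, objective 12.
No feasible integer point exceeds 16.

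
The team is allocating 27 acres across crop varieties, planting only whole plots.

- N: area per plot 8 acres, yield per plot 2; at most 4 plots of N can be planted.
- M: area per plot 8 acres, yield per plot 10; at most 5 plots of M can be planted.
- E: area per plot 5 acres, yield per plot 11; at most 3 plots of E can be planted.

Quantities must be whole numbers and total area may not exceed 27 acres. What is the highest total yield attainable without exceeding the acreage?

This is a bounded integer knapsack.
2×M and 2×E: area 26 ≤ 27, yield 2·10 + 2·11 = 42.
1×M and 3×E: area 23 ≤ 27, yield 1·10 + 3·11 = 43.
Best is 43.

43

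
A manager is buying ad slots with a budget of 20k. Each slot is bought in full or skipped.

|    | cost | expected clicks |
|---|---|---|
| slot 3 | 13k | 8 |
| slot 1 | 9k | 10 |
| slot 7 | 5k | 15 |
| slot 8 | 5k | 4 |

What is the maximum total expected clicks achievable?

Allowing fractional choices, the relaxed optimum would be about 29.6, but ad slots are indivisible.
slot 1 + slot 7 + slot 8: cost 9 + 5 + 5 = 19 ≤ 20, expected clicks 10 + 15 + 4 = 29.
slot 3 + slot 7: cost 13 + 5 = 18 ≤ 20, expected clicks 8 + 15 = 23.
slot 1 + slot 7: cost 9 + 5 = 14 ≤ 20, expected clicks 10 + 15 = 25.
Best is slot 1, slot 7, and slot 8 with total expected clicks 29.

29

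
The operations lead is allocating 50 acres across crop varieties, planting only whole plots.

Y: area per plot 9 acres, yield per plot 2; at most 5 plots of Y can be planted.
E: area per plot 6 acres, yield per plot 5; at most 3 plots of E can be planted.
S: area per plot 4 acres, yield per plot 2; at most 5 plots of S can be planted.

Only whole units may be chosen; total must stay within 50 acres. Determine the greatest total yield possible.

This is a bounded integer knapsack.
E has the best ratio (5/6); taking only E gives at most 3×5 = 15 (stopped by the supply cap of 3).
Mixing does better — 1×Y, 3×E, and 5×S: area 47 ≤ 50, yield 1·2 + 3·5 + 5·2 = 27.

27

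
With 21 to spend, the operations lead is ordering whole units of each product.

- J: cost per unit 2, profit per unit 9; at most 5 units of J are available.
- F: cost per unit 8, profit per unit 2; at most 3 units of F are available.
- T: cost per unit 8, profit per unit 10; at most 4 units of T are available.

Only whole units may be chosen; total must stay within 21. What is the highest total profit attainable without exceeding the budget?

Take 5×J and 1×T: cost 18 ≤ 21, profit 5·9 + 1·10 = 55.
J has the best ratio (9/2) and is taken to its limit of 5; remaining capacity is filled optimally with the others.

55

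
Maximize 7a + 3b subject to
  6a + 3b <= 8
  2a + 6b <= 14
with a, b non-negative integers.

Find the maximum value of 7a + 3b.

The continuous relaxation peaks at (1.33, 0) with value 9.33; rounding to a feasible lattice point costs some objective.
(a,b)=(1,0) is feasible, giving 7.
(a,b)=(0,1) is feasible, giving 3.
(a,b)=(0,0) is feasible, giving 0.
No feasible integer point exceeds 7.

7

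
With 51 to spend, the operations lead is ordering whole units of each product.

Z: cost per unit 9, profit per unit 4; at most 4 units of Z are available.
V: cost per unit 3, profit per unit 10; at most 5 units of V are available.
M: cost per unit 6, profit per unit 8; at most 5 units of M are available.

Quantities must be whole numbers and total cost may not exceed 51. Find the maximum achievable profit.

1×Z, 5×V, and 4×M: cost 48 ≤ 51, profit 1·4 + 5·10 + 4·8 = 86.
5×V and 5×M: cost 45 ≤ 51, profit 5·10 + 5·8 = 90.
Best is 90.

90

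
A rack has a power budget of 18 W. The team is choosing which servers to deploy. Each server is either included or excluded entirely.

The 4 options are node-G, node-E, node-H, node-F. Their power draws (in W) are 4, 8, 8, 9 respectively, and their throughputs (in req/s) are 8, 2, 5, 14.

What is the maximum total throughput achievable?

22

node-H + node-F: power draw 8 + 9 = 17 ≤ 18, throughput 5 + 14 = 19.
node-G + node-F: power draw 4 + 9 = 13 ≤ 18, throughput 8 + 14 = 22.
node-E + node-F: power draw 8 + 9 = 17 ≤ 18, throughput 2 + 14 = 16.
Best is node-G and node-F with total throughput 22.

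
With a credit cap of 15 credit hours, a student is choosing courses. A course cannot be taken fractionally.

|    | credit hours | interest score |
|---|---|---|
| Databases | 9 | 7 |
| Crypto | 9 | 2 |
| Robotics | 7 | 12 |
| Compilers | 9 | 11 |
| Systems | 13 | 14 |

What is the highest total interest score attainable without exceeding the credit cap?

This is a 0-1 knapsack instance.
Allowing fractional choices, the relaxed optimum would be about 21.8, but courses are indivisible.
Robotics: credit hours 7 ≤ 15, interest score 12.
Compilers: credit hours 9 ≤ 15, interest score 11.
Systems: credit hours 13 ≤ 15, interest score 14.
Best is Systems with total interest score 14.

14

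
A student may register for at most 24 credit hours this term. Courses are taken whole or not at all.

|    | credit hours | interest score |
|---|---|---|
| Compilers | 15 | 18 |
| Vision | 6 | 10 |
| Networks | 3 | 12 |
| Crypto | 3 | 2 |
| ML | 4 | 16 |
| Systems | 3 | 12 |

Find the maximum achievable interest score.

Allowing fractional choices, the relaxed optimum would be about 59.6, but courses are indivisible.
Vision + Networks + Crypto + ML + Systems: credit hours 6 + 3 + 3 + 4 + 3 = 19 ≤ 24, interest score 10 + 12 + 2 + 16 + 12 = 52.
Vision + Networks + ML + Systems: credit hours 6 + 3 + 4 + 3 = 16 ≤ 24, interest score 10 + 12 + 16 + 12 = 50.
Compilers + Networks + ML: credit hours 15 + 3 + 4 = 22 ≤ 24, interest score 18 + 12 + 16 = 46.
Best is Vision, Networks, Crypto, ML, and Systems with total interest score 52.

52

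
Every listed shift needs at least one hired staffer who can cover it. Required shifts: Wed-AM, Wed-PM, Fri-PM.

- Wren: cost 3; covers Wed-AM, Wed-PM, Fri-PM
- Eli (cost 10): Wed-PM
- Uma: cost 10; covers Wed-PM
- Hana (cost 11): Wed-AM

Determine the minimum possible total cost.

3

This is a weighted set-cover instance.
Wren alone covers Wed-AM, Wed-PM, Fri-PM — every shift.
Total cost: 3.
No cover costs less than 3.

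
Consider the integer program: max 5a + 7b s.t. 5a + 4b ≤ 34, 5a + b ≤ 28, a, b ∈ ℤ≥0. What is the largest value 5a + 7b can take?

56

(a,b)=(0,8): 5·0+4·8=32≤34, 5·0+1·8=8≤28, objective 56.
(a,b)=(1,7): 5·1+4·7=33≤34, 5·1+1·7=12≤28, objective 54.
No feasible integer point exceeds 56.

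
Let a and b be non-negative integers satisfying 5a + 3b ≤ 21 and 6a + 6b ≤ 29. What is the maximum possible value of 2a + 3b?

(a,b)=(0,4) is feasible, giving 12.
(a,b)=(1,3) is feasible, giving 11.
(a,b)=(0,3) is feasible, giving 9.
Maximum is 12 at (a,b)=(0,4).

12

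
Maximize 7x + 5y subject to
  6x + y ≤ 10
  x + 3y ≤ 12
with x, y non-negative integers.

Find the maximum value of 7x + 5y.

22

The continuous relaxation peaks at (1.06, 3.65) with value 25.65; rounding to a feasible lattice point costs some objective.
(x,y)=(1,3) is feasible, giving 22.
(x,y)=(0,4) is feasible, giving 20.
(x,y)=(1,2) is feasible, giving 17.
(x,y)=(0,3) is feasible, giving 15.
No feasible integer point exceeds 22.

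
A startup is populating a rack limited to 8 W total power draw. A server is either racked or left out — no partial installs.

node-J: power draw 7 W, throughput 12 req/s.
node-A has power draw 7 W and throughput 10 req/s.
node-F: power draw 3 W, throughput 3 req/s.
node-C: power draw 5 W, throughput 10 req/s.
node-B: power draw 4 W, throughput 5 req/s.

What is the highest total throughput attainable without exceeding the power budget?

13

This is a 0-1 knapsack instance.
Allowing fractional choices, the relaxed optimum would be about 15.1, but servers are indivisible.
node-F + node-C: power draw 3 + 5 = 8 ≤ 8, throughput 3 + 10 = 13.
node-J: power draw 7 ≤ 8, throughput 12.
node-C: power draw 5 ≤ 8, throughput 10.
Best is node-F and node-C with total throughput 13.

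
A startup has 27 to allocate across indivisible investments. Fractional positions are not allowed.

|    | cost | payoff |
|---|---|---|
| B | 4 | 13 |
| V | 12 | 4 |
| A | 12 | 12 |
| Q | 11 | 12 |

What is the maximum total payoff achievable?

37

B + Q: cost 4 + 11 = 15 ≤ 27, payoff 13 + 12 = 25.
B + A + Q: cost 4 + 12 + 11 = 27 ≤ 27, payoff 13 + 12 + 12 = 37.
B + V + Q: cost 4 + 12 + 11 = 27 ≤ 27, payoff 13 + 4 + 12 = 29.
Best is B, A, and Q with total payoff 37.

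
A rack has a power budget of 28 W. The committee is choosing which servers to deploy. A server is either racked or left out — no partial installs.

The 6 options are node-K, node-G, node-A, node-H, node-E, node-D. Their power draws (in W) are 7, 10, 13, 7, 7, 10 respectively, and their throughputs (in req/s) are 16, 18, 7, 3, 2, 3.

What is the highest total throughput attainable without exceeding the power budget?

Allowing fractional choices, the relaxed optimum would be about 39.9, but servers are indivisible.
node-K + node-G + node-H: power draw 7 + 10 + 7 = 24 ≤ 28, throughput 16 + 18 + 3 = 37.
node-K + node-G + node-E: power draw 7 + 10 + 7 = 24 ≤ 28, throughput 16 + 18 + 2 = 36.
node-K + node-G + node-D: power draw 7 + 10 + 10 = 27 ≤ 28, throughput 16 + 18 + 3 = 37.
The maximum throughput is 37; one optimal choice is node-K, node-G, and node-H.

37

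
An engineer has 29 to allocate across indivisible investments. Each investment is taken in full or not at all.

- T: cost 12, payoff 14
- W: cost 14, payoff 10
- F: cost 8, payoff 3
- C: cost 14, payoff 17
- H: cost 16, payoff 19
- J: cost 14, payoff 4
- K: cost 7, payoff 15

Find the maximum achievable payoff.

35

Treat it as a binary knapsack problem.
Allowing fractional choices, the relaxed optimum would be about 41.5, but investments are indivisible.
F + C + K: cost 8 + 14 + 7 = 29 ≤ 29, payoff 3 + 17 + 15 = 35.
H + K: cost 16 + 7 = 23 ≤ 29, payoff 19 + 15 = 34.
Best is F, C, and K with total payoff 35.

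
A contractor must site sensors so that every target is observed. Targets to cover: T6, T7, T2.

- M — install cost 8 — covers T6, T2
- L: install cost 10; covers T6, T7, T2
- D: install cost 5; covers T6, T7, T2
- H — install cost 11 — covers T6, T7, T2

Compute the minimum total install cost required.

D alone covers T6, T7, T2 — every target.
Total install cost: 5.
No cover costs less than 5.

5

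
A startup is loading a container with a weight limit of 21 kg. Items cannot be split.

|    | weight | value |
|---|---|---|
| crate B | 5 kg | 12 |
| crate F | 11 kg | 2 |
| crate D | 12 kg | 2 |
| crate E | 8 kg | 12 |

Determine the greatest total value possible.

24

crate B + crate E: weight 5 + 8 = 13 ≤ 21, value 12 + 12 = 24.
crate B + crate F: weight 5 + 11 = 16 ≤ 21, value 12 + 2 = 14.
Best is crate B and crate E with total value 24.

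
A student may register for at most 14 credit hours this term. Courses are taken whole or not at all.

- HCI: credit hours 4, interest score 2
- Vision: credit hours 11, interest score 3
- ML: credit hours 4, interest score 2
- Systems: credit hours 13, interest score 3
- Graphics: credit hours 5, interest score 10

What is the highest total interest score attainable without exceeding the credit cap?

14

Allowing fractional choices, the relaxed optimum would be about 14.3, but courses are indivisible.
ML + Graphics: credit hours 4 + 5 = 9 ≤ 14, interest score 2 + 10 = 12.
HCI + ML + Graphics: credit hours 4 + 4 + 5 = 13 ≤ 14, interest score 2 + 2 + 10 = 14.
HCI + Graphics: credit hours 4 + 5 = 9 ≤ 14, interest score 2 + 10 = 12.
Best is HCI, ML, and Graphics with total interest score 14.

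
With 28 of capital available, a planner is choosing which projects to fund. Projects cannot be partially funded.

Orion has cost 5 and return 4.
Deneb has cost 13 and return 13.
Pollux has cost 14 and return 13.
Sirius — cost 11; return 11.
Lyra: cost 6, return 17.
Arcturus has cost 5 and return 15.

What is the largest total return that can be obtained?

Allowing fractional choices, the relaxed optimum would be about 49.0, but projects are indivisible.
Deneb + Lyra + Arcturus: cost 13 + 6 + 5 = 24 ≤ 28, return 13 + 17 + 15 = 45.
Pollux + Lyra + Arcturus: cost 14 + 6 + 5 = 25 ≤ 28, return 13 + 17 + 15 = 45.
Orion + Sirius + Lyra + Arcturus: cost 5 + 11 + 6 + 5 = 27 ≤ 28, return 4 + 11 + 17 + 15 = 47.
Best is Orion, Sirius, Lyra, and Arcturus with total return 47.

47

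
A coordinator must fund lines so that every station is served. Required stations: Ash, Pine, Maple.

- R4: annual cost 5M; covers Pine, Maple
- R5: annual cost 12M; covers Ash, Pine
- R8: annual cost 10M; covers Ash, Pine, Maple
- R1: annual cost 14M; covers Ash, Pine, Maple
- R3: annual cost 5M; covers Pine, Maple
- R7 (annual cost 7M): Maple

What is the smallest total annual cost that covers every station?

This is an integer covering problem.
The greedy cost-per-new-station heuristic would pick R4 and R8 for 15, but a cheaper cover exists.
R8 alone covers Ash, Pine, Maple — every station.
Total annual cost: 10.
No cover costs less than 10.

10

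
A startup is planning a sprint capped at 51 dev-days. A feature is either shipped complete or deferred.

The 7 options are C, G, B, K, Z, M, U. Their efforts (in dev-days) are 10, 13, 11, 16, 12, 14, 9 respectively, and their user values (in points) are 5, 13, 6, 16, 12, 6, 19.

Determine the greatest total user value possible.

60

Treat it as a binary knapsack problem.
Take G, K, Z, and U: effort 13 + 16 + 12 + 9 = 50 ≤ 51, user value 13 + 16 + 12 + 19 = 60.
No other feasible combination does better.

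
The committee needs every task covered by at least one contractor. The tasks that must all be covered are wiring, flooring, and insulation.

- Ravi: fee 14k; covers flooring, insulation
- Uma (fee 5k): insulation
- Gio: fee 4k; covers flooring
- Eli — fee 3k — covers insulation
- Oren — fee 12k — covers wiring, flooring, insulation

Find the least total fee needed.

12

The greedy cost-per-new-task heuristic would pick Eli, Gio, and Oren for 19, but a cheaper cover exists.
Oren alone covers wiring, flooring, insulation — every task.
Total fee: 12.
No cover costs less than 12.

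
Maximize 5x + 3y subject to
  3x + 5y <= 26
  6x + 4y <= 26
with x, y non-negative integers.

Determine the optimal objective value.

21

(x,y)=(3,2): 3·3+5·2=19≤26, 6·3+4·2=26≤26, objective 21.
(x,y)=(4,0): 3·4+5·0=12≤26, 6·4+4·0=24≤26, objective 20.
(x,y)=(2,3): 3·2+5·3=21≤26, 6·2+4·3=24≤26, objective 19.
Maximum is 21 at (x,y)=(3,2).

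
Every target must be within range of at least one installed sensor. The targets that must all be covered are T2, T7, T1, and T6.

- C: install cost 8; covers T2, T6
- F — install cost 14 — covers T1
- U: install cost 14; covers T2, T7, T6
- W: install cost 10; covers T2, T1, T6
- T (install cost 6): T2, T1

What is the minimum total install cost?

Choose U and T: together they cover T2, T7, T1, T6 — every target.
Total install cost: 14 + 6 = 20.

20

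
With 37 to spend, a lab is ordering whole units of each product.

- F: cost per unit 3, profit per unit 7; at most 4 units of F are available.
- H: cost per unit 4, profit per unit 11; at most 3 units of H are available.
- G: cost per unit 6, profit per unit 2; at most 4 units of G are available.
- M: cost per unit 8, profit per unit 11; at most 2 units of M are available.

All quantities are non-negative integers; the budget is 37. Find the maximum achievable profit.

76

This is a bounded integer knapsack.
Take 3×F, 3×H, and 2×M: cost 37 ≤ 37, profit 3·7 + 3·11 + 2·11 = 76.
H has the best ratio (11/4) and is taken to its limit of 3; remaining capacity is filled optimally with the others.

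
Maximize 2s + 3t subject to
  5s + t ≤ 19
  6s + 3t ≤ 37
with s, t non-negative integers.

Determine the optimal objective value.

(s,t)=(0,12): 5·0+1·12=12≤19, 6·0+3·12=36≤37, objective 36.
(s,t)=(0,11): 5·0+1·11=11≤19, 6·0+3·11=33≤37, objective 33.
Maximum is 36 at (s,t)=(0,12).

36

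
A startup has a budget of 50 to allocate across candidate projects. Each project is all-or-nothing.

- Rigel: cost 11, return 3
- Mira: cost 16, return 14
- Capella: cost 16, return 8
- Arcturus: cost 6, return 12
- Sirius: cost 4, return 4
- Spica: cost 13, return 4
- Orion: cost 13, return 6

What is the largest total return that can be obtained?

39

Allowing fractional choices, the relaxed optimum would be about 41.7, but projects are indivisible.
Rigel + Mira + Capella + Arcturus: cost 11 + 16 + 16 + 6 = 49 ≤ 50, return 3 + 14 + 8 + 12 = 37.
Mira + Capella + Arcturus + Sirius: cost 16 + 16 + 6 + 4 = 42 ≤ 50, return 14 + 8 + 12 + 4 = 38.
Rigel + Mira + Arcturus + Sirius + Orion: cost 11 + 16 + 6 + 4 + 13 = 50 ≤ 50, return 3 + 14 + 12 + 4 + 6 = 39.
Best is Rigel, Mira, Arcturus, Sirius, and Orion with total return 39.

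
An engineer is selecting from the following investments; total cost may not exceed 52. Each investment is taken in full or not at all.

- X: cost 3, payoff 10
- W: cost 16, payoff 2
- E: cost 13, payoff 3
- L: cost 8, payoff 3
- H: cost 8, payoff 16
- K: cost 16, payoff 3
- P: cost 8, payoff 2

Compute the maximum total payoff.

35

Take X, E, L, H, and K: cost 3 + 13 + 8 + 8 + 16 = 48 ≤ 52, payoff 10 + 3 + 3 + 16 + 3 = 35.
No other feasible combination does better.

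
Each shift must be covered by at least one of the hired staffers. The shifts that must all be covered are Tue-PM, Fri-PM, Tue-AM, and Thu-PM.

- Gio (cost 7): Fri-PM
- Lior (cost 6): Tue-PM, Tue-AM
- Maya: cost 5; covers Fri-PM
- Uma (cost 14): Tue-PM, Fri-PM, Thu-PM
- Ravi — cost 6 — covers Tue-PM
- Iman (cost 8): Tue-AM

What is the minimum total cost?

20

The greedy cost-per-new-shift heuristic would pick Lior, Maya, and Uma for 25, but a cheaper cover exists.
Choose Lior and Uma: together they cover Tue-PM, Fri-PM, Tue-AM, Thu-PM — every shift.
Total cost: 6 + 14 = 20.
No cover costs less than 20.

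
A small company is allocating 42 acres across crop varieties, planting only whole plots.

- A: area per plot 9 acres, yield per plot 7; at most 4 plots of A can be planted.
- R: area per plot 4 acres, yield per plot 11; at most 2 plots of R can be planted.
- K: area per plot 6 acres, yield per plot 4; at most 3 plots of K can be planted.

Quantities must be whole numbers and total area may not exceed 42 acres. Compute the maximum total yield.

3×A, 2×R, and 1×K: area 41 ≤ 42, yield 3·7 + 2·11 + 1·4 = 47.
2×A, 2×R, and 2×K: area 38 ≤ 42, yield 2·7 + 2·11 + 2·4 = 44.
Best is 47.

47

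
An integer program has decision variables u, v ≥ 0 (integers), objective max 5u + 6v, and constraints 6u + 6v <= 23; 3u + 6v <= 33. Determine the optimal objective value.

(u,v)=(0,3): 6·0+6·3=18≤23, 3·0+6·3=18≤33, objective 18.
(u,v)=(1,2): 6·1+6·2=18≤23, 3·1+6·2=15≤33, objective 17.
(u,v)=(0,2): 6·0+6·2=12≤23, 3·0+6·2=12≤33, objective 12.
The best lattice point is (0,3), giving 18.

18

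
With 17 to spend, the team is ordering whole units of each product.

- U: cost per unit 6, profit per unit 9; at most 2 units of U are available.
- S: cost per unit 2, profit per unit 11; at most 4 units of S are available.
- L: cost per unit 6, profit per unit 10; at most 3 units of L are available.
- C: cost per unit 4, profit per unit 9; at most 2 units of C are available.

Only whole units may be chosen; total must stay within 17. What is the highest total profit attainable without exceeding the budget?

62

4×S and 2×C: cost 16 ≤ 17, profit 4·11 + 2·9 = 62.
4×S and 1×L: cost 14 ≤ 17, profit 4·11 + 1·10 = 54.
Best is 62.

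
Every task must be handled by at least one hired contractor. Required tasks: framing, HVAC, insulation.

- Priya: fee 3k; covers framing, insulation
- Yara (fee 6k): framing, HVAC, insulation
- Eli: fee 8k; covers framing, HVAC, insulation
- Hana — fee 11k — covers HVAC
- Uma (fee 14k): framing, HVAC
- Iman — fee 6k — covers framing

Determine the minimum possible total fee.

This is a weighted set-cover instance.
The greedy cost-per-new-task heuristic would pick Priya and Yara for 9, but a cheaper cover exists.
Yara alone covers framing, HVAC, insulation — every task.
Total fee: 6.
No cover costs less than 6.

6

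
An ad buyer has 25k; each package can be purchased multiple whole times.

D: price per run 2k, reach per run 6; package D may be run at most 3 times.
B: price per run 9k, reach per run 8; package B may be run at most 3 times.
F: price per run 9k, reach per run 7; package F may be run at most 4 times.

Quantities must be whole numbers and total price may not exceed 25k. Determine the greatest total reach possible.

34

Take 3×D and 2×B: price 24 ≤ 25, reach 3·6 + 2·8 = 34.
D has the best ratio (6/2) and is taken to its limit of 3; remaining capacity is filled optimally with the others.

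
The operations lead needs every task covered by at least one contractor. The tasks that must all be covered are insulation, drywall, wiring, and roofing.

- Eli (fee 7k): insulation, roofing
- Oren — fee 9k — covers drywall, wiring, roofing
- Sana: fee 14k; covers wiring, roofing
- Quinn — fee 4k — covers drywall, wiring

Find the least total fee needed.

11

This is a weighted set-cover instance.
Choose Eli and Quinn: together they cover insulation, drywall, wiring, roofing — every task.
Total fee: 7 + 4 = 11.
No cover costs less than 11.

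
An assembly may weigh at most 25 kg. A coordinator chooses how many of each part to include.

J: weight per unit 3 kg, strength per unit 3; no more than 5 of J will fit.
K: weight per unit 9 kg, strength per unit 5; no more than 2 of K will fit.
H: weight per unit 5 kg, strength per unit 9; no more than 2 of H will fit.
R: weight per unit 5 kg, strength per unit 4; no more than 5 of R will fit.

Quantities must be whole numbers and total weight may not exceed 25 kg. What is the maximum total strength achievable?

33

5×J and 2×H: weight 25 ≤ 25, strength 5·3 + 2·9 = 33.
3×J, 2×H, and 1×R: weight 24 ≤ 25, strength 3·3 + 2·9 + 1·4 = 31.
Best is 33.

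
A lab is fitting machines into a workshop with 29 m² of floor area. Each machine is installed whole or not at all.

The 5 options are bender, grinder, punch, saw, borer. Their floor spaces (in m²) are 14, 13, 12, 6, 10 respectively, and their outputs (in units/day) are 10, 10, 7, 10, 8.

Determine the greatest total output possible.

28

This is a 0-1 knapsack instance.
punch + saw + borer: floor space 12 + 6 + 10 = 28 ≤ 29, output 7 + 10 + 8 = 25.
grinder + saw: floor space 13 + 6 = 19 ≤ 29, output 10 + 10 = 20.
grinder + saw + borer: floor space 13 + 6 + 10 = 29 ≤ 29, output 10 + 10 + 8 = 28.
Best is grinder, saw, and borer with total output 28.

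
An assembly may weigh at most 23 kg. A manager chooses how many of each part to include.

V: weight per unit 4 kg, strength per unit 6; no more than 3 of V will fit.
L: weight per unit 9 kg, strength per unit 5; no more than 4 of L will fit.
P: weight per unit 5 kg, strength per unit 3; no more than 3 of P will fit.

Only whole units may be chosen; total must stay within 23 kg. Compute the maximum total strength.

24

This is a bounded integer knapsack.
Take 3×V and 2×P: weight 22 ≤ 23, strength 3·6 + 2·3 = 24.
V has the best ratio (6/4) and is taken to its limit of 3; remaining capacity is filled optimally with the others.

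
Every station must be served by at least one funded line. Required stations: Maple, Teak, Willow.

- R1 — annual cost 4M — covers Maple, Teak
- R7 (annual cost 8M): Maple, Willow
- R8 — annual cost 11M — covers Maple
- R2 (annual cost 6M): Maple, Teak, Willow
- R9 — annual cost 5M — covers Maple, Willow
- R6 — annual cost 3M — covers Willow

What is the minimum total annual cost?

R2 alone covers Maple, Teak, Willow — every station.
Total annual cost: 6.

6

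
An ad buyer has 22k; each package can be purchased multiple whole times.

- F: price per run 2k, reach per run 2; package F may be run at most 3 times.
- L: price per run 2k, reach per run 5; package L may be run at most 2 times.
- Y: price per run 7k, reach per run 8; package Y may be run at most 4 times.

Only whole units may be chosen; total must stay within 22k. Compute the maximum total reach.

This is a bounded integer knapsack.
L has the best ratio (5/2); taking only L gives at most 2×5 = 10 (stopped by the supply cap of 2).
Mixing does better — 2×F, 2×L, and 2×Y: price 22 ≤ 22, reach 2·2 + 2·5 + 2·8 = 30.

30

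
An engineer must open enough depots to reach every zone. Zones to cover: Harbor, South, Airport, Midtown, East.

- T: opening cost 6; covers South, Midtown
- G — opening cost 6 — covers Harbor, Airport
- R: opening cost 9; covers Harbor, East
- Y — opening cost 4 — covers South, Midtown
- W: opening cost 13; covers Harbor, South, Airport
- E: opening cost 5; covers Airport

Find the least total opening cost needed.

This is an integer covering problem.
The greedy cost-per-new-zone heuristic would pick Y, G, and R for 19, but a cheaper cover exists.
Choose R, Y, and E: together they cover Harbor, South, Airport, Midtown, East — every zone.
Total opening cost: 9 + 4 + 5 = 18.
No cover costs less than 18.

18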